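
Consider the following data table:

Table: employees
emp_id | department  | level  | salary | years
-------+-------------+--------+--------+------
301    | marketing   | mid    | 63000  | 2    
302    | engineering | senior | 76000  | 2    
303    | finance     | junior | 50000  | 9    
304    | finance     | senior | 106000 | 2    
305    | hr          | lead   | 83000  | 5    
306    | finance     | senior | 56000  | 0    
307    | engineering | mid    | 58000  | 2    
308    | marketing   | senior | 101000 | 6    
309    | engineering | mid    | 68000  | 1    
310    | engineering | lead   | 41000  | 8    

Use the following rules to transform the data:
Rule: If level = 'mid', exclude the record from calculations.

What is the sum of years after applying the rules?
32

Step 1: Identify records where level = 'mid'
Step 2: The excluded records sum to 5
Step 3: Original total years = 37
Step 4: Remaining total = 37 - 5 = 32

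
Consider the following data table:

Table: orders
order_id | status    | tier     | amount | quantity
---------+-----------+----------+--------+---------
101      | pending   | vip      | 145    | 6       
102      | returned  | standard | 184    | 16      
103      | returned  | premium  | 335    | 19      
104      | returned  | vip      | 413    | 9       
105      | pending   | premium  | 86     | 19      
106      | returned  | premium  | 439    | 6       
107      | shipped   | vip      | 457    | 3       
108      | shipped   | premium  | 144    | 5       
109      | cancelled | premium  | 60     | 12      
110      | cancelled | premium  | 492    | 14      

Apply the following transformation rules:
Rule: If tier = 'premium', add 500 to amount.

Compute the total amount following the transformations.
5755

Step 1: Count records where tier = 'premium': 6
Step 2: Total bonus added: 6 × 500 = 3000
Step 3: Original sum of amount: 2755
Step 4: Final sum = 2755 + 3000 = 5755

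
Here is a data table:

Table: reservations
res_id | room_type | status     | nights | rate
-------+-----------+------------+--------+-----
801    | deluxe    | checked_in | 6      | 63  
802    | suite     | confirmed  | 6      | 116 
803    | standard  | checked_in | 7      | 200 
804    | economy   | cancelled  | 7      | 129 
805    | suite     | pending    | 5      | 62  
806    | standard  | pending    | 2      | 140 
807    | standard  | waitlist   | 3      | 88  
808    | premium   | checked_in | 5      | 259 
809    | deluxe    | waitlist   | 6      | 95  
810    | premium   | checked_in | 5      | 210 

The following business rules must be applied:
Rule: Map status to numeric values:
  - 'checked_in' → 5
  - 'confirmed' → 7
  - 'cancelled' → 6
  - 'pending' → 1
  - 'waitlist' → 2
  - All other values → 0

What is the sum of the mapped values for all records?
39

Step 1: Apply mapping to each record
Step 2: Count by status:
  'checked_in': 4 records × 5 = 20
  'confirmed': 1 records × 7 = 7
  'cancelled': 1 records × 6 = 6
  'pending': 2 records × 1 = 2
  'waitlist': 2 records × 2 = 4
Step 3: Sum all mapped values = 39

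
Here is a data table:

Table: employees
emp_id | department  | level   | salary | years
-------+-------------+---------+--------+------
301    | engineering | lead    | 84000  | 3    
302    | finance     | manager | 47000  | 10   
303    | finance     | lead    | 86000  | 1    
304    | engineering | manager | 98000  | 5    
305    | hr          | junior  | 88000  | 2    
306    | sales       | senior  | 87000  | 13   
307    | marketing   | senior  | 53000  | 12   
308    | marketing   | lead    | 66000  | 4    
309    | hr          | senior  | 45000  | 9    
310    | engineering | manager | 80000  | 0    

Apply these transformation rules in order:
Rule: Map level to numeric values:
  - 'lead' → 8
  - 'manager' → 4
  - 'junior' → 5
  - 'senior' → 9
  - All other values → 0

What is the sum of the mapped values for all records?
68

Step 1: Apply mapping to each record
Step 2: Count by status:
  'lead': 3 records × 8 = 24
  'manager': 3 records × 4 = 12
  'junior': 1 records × 5 = 5
  'senior': 3 records × 9 = 27
Step 3: Sum all mapped values = 68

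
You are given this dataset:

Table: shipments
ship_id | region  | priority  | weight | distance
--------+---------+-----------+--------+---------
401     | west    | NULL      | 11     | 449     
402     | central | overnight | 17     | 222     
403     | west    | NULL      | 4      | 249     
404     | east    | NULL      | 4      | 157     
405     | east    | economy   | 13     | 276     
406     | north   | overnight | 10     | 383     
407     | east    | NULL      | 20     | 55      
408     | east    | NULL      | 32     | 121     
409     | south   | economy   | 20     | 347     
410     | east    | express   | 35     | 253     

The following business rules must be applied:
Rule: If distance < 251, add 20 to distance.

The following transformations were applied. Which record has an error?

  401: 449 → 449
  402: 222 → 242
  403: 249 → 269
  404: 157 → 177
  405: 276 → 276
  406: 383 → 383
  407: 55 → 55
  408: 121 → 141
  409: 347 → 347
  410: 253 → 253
Record 407 has an error. The correct transformed value should be 75, not 55.

Step 1: Check each record against the rule
Step 2: Record 407 has distance = 55
Step 3: Since 55 < 251, the bonus should have been applied
Step 4: Correct value = 75, but claimed value = 55
Conclusion: Record 407 has the error.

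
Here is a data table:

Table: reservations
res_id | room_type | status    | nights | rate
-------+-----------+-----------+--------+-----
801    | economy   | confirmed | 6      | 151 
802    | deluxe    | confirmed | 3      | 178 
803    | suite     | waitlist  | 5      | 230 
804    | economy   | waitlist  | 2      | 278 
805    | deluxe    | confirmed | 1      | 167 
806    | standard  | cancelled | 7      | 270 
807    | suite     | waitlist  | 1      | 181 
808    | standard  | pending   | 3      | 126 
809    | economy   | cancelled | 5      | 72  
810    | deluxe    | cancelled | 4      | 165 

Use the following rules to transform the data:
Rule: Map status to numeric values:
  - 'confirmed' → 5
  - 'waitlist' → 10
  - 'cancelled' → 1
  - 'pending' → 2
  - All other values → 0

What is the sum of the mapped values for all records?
50

Step 1: Apply mapping to each record
Step 2: Count by status:
  'confirmed': 3 records × 5 = 15
  'waitlist': 3 records × 10 = 30
  'cancelled': 3 records × 1 = 3
  'pending': 1 records × 2 = 2
Step 3: Sum all mapped values = 50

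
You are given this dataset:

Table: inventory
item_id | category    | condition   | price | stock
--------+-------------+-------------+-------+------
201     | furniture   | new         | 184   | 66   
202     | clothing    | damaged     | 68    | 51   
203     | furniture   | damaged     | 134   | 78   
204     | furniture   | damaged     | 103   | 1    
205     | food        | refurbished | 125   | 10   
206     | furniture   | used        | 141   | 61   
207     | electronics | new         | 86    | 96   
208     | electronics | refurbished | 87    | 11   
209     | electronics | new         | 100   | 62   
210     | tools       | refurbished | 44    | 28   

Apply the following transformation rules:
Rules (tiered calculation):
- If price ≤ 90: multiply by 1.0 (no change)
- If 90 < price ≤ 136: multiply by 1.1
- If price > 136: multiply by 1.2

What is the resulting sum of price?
1183.2

Step 1: Tier 1 (price ≤ 90): 4 records, sum = 285 × 1.0 = 285.0
Step 2: Tier 2 (90 < price ≤ 136): 4 records, sum = 462 × 1.1 = 508.2
Step 3: Tier 3 (price > 136): 2 records, sum = 325 × 1.2 = 390.0
Step 4: Final sum = 285.0 + 508.2 + 390.0 = 1183.2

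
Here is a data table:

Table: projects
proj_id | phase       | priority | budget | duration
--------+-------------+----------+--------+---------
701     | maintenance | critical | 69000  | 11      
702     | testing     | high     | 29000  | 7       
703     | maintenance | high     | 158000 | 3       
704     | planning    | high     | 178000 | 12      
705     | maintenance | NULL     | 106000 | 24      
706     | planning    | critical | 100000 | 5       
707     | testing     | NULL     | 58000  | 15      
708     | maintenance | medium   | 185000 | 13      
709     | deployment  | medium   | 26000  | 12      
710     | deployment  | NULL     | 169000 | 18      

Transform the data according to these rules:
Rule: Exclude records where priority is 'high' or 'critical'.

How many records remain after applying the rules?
5

Step 1: Count records to exclude
  - 3 (high) + 2 (critical) = 5 records
Step 2: Total records: 10
Step 3: Remaining = 10 - 5 = 5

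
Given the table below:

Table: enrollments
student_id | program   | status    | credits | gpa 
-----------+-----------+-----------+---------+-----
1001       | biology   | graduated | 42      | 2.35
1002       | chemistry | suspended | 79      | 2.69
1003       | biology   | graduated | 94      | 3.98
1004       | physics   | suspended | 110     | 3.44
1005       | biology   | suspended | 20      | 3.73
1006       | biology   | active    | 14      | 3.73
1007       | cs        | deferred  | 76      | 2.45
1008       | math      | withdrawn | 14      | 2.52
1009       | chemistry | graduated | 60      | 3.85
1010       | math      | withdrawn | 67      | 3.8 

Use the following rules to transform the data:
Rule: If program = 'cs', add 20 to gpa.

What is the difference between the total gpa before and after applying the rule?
20.0

Step 1: Original sum of gpa = 32.54
Step 2: 1 records have program = 'cs'
Step 3: Each affected record changes by 20
Step 4: Total change = 1 × 20 = 20
Step 5: New sum = 32.54 + 20 = 52.54
Step 6: Difference = |52.54 - 32.54| = 20.0
        (Sum increased by 20.0)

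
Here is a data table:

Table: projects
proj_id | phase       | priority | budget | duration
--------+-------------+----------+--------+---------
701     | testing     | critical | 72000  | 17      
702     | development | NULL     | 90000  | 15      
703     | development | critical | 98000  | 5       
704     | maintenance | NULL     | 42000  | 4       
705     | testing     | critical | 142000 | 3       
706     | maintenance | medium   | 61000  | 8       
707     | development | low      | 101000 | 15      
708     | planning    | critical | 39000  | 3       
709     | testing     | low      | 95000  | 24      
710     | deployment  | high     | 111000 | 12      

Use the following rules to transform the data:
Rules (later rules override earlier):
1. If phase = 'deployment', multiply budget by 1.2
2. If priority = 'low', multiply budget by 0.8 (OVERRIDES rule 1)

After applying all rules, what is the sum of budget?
834000.0

Step 1: Rule 2 takes priority for records with priority = 'low'
  - 2 records: 196000 × 0.8 = 156800.0
Step 2: Rule 1 applies to remaining records with phase = 'deployment'
  - 1 records: 111000 × 1.2 = 133200.0
Step 3: Other records unchanged: 544000
Step 4: Final sum = 156800.0 + 133200.0 + 544000 = 834000.0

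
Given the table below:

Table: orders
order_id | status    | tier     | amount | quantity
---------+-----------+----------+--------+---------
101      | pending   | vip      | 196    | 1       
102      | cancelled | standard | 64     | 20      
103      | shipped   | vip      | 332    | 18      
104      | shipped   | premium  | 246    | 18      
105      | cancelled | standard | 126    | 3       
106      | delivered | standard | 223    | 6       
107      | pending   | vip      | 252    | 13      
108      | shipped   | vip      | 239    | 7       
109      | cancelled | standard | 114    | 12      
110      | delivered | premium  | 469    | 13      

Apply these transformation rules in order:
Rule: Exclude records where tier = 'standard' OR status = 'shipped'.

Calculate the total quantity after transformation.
27

Step 1: Find records where tier = 'standard' OR status = 'shipped'
Step 2: 7 records match, summing to 84
Step 3: Original sum: 111
Step 4: Remaining sum = 111 - 84 = 27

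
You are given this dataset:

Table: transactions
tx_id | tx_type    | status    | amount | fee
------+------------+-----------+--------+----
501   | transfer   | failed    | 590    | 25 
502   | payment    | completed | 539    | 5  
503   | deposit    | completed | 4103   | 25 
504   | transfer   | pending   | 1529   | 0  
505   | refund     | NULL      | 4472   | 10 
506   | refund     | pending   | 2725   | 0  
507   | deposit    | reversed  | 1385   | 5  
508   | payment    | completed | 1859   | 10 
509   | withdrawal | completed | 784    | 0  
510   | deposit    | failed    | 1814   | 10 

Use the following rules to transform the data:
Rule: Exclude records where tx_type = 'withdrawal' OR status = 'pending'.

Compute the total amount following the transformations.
14762

Step 1: Find records where tx_type = 'withdrawal' OR status = 'pending'
Step 2: 3 records match, summing to 5038
Step 3: Original sum: 19800
Step 4: Remaining sum = 19800 - 5038 = 14762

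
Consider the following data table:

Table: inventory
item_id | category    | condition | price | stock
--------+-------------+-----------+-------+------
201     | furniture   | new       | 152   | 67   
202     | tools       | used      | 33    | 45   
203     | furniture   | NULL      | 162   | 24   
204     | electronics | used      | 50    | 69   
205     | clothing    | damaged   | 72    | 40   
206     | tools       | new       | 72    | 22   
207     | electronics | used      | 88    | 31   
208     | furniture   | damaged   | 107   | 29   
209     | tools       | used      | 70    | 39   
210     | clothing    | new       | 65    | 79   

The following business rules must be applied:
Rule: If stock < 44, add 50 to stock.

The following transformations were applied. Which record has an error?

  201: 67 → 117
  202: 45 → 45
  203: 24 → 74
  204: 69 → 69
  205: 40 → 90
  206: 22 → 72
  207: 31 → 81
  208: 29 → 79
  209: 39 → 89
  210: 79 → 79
Record 201 has an error. The correct transformed value should be 67, not 117.

Step 1: Check each record against the rule
Step 2: Record 201 has stock = 67
Step 3: Since 67 >= 44, the bonus should not have been applied
Step 4: Correct value = 67, but claimed value = 117
Conclusion: Record 201 has the error.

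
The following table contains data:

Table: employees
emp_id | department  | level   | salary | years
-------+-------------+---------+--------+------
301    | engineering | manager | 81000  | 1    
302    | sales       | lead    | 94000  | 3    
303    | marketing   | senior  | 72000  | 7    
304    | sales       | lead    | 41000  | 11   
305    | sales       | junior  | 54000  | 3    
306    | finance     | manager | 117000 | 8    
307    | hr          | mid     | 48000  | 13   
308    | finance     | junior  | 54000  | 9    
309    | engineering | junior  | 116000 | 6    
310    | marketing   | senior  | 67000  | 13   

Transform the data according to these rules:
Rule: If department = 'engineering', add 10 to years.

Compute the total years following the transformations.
94

Step 1: Count records where department = 'engineering': 2
Step 2: Total bonus added: 2 × 10 = 20
Step 3: Original sum of years: 74
Step 4: Final sum = 74 + 20 = 94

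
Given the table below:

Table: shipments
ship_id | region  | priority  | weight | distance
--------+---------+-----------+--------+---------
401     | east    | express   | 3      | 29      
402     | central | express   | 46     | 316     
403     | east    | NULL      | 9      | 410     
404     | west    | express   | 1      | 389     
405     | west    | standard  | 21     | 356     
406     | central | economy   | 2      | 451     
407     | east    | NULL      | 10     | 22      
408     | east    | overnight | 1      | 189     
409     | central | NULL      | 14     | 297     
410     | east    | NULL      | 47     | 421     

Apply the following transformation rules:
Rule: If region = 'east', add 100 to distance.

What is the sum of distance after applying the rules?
3380

Step 1: Count records where region = 'east': 5
Step 2: Total bonus added: 5 × 100 = 500
Step 3: Original sum of distance: 2880
Step 4: Final sum = 2880 + 500 = 3380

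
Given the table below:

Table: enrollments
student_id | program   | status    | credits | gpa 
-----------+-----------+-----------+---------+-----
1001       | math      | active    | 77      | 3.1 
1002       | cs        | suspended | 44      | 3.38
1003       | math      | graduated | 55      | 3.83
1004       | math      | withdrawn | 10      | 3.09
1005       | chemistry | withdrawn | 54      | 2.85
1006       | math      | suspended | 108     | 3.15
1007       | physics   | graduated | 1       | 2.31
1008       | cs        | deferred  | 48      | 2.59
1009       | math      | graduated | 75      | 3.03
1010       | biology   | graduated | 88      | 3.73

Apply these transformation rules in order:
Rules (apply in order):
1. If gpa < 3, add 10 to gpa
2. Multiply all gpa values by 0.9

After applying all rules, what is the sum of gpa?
54.95

Step 1: Apply Rule 1 - Add 10 to records with gpa < 3
  - 3 records affected: 7.75 + (3 × 10) = 37.75
  - Unaffected records: 23.31
  - Sum after Rule 1: 61.06
Step 2: Apply Rule 2 - Multiply all by 0.9
  - 61.06 × 0.9 = 54.95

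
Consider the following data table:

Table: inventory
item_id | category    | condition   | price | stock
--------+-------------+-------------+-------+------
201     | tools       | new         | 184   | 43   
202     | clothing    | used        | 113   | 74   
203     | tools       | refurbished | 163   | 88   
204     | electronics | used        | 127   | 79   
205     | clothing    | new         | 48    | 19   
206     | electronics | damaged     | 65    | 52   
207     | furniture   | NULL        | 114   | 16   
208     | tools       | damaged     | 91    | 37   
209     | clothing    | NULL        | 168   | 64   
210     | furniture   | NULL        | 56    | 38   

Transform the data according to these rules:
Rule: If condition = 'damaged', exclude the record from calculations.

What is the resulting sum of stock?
421

Step 1: Identify records where condition = 'damaged'
Step 2: The excluded records sum to 89
Step 3: Original total stock = 510
Step 4: Remaining total = 510 - 89 = 421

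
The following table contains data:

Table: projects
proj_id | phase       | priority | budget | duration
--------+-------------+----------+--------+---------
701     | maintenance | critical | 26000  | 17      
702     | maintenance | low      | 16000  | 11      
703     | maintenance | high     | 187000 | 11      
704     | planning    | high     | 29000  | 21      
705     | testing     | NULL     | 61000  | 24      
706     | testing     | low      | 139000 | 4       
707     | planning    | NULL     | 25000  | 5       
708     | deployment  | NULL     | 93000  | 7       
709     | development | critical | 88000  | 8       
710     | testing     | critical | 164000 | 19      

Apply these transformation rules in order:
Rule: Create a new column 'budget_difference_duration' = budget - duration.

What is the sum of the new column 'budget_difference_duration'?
827873

Step 1: For each record, compute budget - duration
Example calculations:
  26000 - 17 = 25983
  16000 - 11 = 15989
  187000 - 11 = 186989
  ...
Step 2: Sum all derived values
Step 3: Total = 827873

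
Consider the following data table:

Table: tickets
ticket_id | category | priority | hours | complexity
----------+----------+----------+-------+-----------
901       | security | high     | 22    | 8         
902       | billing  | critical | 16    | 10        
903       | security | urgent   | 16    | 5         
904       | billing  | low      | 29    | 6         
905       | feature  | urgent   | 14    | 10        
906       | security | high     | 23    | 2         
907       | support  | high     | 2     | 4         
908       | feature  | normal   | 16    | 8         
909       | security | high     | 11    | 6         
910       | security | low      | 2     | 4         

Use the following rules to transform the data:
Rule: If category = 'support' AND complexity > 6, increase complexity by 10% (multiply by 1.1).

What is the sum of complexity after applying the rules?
63

Step 1: Find records where category = 'support' AND complexity > 6
Step 2: 0 records match, summing to 0
Step 3: After multiplier: 0 × 1.1 = 0.0
Step 4: Unaffected records sum: 63
Step 5: Final sum = 0.0 + 63 = 63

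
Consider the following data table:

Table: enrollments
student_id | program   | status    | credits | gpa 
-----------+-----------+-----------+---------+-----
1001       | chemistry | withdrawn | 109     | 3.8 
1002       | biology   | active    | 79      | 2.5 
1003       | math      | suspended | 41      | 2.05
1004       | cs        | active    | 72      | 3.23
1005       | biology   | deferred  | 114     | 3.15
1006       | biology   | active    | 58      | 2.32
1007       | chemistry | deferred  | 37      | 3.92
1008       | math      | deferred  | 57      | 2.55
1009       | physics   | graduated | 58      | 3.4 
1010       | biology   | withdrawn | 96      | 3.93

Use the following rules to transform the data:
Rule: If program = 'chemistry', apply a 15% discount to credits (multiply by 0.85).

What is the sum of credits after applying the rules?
699.1

Step 1: Records with program = 'chemistry' have total credits = 146
Step 2: Apply multiplier: 146 × 0.85 = 124.1
Step 3: Other records total: 575
Step 4: Final sum = 124.1 + 575 = 699.1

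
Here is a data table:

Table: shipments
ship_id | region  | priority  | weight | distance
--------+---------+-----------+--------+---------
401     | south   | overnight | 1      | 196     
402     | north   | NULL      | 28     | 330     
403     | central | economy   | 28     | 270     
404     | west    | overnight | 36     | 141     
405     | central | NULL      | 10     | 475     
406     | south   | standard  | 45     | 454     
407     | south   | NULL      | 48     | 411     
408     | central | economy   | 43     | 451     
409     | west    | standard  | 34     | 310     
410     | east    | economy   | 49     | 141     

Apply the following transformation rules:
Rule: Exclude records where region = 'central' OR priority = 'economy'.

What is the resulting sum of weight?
192

Step 1: Find records where region = 'central' OR priority = 'economy'
Step 2: 4 records match, summing to 130
Step 3: Original sum: 322
Step 4: Remaining sum = 322 - 130 = 192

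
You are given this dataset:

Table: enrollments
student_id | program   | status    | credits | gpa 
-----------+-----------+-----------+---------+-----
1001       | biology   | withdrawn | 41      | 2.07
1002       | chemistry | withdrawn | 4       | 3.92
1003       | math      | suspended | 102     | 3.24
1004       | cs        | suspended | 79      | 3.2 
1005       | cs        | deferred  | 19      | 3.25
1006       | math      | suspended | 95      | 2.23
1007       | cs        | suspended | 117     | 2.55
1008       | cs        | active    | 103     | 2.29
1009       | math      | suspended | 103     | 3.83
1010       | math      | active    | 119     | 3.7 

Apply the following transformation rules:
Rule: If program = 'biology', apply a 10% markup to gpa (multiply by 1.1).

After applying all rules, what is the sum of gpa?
30.49

Step 1: Records with program = 'biology' have total gpa = 2.07
Step 2: Apply multiplier: 2.07 × 1.1 = 2.28
Step 3: Other records total: 28.21
Step 4: Final sum = 2.28 + 28.21 = 30.49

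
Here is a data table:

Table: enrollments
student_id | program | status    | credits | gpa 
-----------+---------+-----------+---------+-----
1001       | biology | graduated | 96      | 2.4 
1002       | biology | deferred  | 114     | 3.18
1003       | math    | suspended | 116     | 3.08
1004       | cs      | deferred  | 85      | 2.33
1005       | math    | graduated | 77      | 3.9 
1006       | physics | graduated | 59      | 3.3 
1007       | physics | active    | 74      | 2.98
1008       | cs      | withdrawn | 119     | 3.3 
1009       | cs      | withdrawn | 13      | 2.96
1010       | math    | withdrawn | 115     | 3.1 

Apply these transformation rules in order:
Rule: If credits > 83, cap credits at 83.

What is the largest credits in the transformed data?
83

Step 1: Original maximum credits = 119
Step 2: Apply cap at 83
Step 3: 6 records had credits > 83 and were capped
Step 4: Maximum after transformation = 83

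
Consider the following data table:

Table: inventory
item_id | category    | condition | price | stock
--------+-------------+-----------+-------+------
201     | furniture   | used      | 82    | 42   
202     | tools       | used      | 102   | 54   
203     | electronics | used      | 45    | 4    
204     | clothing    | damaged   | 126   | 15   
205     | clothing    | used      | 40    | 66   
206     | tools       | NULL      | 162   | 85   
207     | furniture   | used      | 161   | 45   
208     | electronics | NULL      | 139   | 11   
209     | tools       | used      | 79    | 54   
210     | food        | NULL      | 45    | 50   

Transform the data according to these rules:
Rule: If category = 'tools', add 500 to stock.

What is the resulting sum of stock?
1926

Step 1: Count records where category = 'tools': 3
Step 2: Total bonus added: 3 × 500 = 1500
Step 3: Original sum of stock: 426
Step 4: Final sum = 426 + 1500 = 1926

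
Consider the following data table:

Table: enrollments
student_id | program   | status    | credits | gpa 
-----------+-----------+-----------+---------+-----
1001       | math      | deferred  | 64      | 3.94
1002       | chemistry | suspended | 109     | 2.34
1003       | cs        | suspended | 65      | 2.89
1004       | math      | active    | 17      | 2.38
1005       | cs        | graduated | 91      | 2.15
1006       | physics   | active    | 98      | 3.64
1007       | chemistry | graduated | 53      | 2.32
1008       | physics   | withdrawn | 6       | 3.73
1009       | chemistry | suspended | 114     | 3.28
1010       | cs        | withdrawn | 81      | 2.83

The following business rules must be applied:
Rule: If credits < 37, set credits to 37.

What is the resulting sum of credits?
749

Step 1: 2 records have credits < 37
Step 2: These records originally summed to 23
Step 3: After setting to minimum: 2 × 37 = 74
Step 4: Unaffected records sum: 675
Step 5: Final sum = 74 + 675 = 749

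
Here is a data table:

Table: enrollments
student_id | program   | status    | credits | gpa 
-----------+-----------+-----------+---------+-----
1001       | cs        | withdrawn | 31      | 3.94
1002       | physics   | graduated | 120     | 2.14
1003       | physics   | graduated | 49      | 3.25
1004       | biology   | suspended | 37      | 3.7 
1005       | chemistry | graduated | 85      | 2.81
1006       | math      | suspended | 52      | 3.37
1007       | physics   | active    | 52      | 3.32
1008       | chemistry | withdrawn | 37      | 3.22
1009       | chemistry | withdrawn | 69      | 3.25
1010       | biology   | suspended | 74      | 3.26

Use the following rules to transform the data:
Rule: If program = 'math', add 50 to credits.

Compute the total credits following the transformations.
656

Step 1: Count records where program = 'math': 1
Step 2: Total bonus added: 1 × 50 = 50
Step 3: Original sum of credits: 606
Step 4: Final sum = 606 + 50 = 656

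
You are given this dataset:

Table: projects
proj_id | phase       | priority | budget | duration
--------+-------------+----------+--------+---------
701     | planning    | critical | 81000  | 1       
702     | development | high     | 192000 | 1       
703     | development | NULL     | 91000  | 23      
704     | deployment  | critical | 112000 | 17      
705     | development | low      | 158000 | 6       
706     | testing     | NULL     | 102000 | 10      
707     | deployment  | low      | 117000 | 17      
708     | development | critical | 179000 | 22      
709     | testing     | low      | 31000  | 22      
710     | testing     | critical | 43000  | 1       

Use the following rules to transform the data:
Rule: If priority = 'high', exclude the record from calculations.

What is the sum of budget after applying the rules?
914000

Step 1: Identify records where priority = 'high'
Step 2: The excluded records sum to 192000
Step 3: Original total budget = 1106000
Step 4: Remaining total = 1106000 - 192000 = 914000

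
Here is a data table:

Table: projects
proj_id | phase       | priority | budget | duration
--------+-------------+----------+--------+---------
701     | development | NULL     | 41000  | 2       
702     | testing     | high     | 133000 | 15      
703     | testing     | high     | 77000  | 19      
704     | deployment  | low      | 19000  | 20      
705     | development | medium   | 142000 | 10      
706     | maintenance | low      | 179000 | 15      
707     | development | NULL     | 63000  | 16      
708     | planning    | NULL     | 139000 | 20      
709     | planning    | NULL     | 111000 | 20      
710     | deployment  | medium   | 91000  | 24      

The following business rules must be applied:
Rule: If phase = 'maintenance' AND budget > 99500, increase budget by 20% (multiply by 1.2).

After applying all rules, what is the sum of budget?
1030800.0

Step 1: Find records where phase = 'maintenance' AND budget > 99500
Step 2: 1 records match, summing to 179000
Step 3: After multiplier: 179000 × 1.2 = 214800.0
Step 4: Unaffected records sum: 816000
Step 5: Final sum = 214800.0 + 816000 = 1030800.0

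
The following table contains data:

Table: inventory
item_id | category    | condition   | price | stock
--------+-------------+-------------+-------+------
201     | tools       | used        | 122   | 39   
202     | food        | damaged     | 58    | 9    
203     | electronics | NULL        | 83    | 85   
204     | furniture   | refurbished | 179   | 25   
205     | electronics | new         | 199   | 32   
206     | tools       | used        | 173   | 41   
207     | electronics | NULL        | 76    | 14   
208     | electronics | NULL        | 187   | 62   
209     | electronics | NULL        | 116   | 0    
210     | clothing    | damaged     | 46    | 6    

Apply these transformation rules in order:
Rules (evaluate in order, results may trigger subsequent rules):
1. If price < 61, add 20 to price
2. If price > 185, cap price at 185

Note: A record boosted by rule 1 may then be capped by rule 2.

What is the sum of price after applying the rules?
1263

Step 1: Apply rule 1 to records with price < 61
  - 2 records get bonus of 20
  - Of these, 0 records then exceed 185 and get capped
Step 2: Apply rule 2 to records with price > 185
  - 2 records (original) are capped
Step 3: Calculate final sum = 1263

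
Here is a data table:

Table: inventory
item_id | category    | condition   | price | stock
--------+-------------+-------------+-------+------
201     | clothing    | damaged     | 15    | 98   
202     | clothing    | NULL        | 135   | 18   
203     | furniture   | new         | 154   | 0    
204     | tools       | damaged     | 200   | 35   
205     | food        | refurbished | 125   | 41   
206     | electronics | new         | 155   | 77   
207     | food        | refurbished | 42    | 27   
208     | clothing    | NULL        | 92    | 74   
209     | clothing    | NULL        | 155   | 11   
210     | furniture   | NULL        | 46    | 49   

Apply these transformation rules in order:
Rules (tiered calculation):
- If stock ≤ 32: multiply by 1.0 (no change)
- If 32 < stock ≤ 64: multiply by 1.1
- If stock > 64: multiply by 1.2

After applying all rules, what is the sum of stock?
492.3

Step 1: Tier 1 (stock ≤ 32): 4 records, sum = 56 × 1.0 = 56.0
Step 2: Tier 2 (32 < stock ≤ 64): 3 records, sum = 125 × 1.1 = 137.5
Step 3: Tier 3 (stock > 64): 3 records, sum = 249 × 1.2 = 298.8
Step 4: Final sum = 56.0 + 137.5 + 298.8 = 492.3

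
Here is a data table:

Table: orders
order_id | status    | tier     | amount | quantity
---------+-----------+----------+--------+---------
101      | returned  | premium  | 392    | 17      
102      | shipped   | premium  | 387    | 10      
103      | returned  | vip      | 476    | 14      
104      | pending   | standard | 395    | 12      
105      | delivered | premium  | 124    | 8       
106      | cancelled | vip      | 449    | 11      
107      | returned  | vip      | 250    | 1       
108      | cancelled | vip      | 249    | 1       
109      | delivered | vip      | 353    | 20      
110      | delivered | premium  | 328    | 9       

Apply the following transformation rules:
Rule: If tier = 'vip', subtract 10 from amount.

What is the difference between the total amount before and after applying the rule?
50

Step 1: Original sum of amount = 3403
Step 2: 5 records have tier = 'vip'
Step 3: Each affected record changes by -10
Step 4: Total change = 5 × -10 = -50
Step 5: New sum = 3403 + -50 = 3353
Step 6: Difference = |3353 - 3403| = 50
        (Sum decreased by 50)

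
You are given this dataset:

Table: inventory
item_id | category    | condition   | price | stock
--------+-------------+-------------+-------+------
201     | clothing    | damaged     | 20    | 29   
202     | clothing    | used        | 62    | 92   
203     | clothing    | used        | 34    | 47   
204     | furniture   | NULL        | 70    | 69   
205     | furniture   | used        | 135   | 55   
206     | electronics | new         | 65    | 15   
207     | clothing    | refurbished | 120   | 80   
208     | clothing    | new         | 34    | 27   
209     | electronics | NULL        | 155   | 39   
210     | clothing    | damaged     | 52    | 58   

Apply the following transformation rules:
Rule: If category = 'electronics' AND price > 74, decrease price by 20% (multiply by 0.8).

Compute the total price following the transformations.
716.0

Step 1: Find records where category = 'electronics' AND price > 74
Step 2: 1 records match, summing to 155
Step 3: After multiplier: 155 × 0.8 = 124.0
Step 4: Unaffected records sum: 592
Step 5: Final sum = 124.0 + 592 = 716.0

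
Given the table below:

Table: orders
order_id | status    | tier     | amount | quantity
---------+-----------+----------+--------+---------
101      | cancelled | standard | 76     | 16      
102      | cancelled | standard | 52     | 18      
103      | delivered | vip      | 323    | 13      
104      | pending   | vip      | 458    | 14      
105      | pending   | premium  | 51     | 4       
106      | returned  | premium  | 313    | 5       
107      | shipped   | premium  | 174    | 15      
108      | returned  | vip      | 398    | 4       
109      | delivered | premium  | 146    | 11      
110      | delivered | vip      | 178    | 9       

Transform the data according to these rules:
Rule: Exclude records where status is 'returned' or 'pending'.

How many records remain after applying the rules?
6

Step 1: Count records to exclude
  - 2 (returned) + 2 (pending) = 4 records
Step 2: Total records: 10
Step 3: Remaining = 10 - 4 = 6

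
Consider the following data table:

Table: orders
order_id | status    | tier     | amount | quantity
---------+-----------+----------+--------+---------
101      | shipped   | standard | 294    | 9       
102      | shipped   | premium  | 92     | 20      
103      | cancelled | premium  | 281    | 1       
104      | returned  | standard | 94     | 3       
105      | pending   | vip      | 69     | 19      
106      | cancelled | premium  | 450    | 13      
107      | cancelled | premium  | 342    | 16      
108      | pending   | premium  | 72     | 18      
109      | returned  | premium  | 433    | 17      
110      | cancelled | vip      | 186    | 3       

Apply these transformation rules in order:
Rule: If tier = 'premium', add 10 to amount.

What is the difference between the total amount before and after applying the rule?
60

Step 1: Original sum of amount = 2313
Step 2: 6 records have tier = 'premium'
Step 3: Each affected record changes by 10
Step 4: Total change = 6 × 10 = 60
Step 5: New sum = 2313 + 60 = 2373
Step 6: Difference = |2373 - 2313| = 60
        (Sum increased by 60)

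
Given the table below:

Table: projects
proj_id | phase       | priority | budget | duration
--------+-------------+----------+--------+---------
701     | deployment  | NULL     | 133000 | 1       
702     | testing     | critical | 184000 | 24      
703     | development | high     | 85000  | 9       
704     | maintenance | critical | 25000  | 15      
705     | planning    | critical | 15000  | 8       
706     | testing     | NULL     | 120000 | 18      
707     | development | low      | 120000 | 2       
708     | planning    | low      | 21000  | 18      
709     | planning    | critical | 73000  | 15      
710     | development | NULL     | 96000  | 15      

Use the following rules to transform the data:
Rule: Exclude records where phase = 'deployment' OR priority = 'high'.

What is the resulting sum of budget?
654000

Step 1: Find records where phase = 'deployment' OR priority = 'high'
Step 2: 2 records match, summing to 218000
Step 3: Original sum: 872000
Step 4: Remaining sum = 872000 - 218000 = 654000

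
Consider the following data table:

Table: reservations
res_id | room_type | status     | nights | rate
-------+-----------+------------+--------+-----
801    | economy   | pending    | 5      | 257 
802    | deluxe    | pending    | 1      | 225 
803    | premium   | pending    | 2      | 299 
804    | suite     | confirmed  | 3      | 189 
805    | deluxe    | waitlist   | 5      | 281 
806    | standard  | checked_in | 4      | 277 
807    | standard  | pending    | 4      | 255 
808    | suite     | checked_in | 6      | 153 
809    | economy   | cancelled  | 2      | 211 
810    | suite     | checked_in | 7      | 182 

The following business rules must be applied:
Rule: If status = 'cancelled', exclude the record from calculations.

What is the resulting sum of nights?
37

Step 1: Identify records where status = 'cancelled'
Step 2: The excluded records sum to 2
Step 3: Original total nights = 39
Step 4: Remaining total = 39 - 2 = 37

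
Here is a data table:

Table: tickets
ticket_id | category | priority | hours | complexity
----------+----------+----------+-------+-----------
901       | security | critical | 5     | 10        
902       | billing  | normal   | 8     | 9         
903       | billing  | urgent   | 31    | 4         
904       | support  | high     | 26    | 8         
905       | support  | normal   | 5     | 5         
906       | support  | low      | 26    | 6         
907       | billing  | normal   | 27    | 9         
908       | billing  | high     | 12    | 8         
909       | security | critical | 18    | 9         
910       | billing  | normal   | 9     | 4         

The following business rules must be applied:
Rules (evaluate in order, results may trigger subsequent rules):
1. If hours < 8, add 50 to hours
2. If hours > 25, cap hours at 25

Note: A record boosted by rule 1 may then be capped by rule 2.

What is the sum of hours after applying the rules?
197

Step 1: Apply rule 1 to records with hours < 8
  - 2 records get bonus of 50
  - Of these, 2 records then exceed 25 and get capped
Step 2: Apply rule 2 to records with hours > 25
  - 4 records (original) are capped
Step 3: Calculate final sum = 197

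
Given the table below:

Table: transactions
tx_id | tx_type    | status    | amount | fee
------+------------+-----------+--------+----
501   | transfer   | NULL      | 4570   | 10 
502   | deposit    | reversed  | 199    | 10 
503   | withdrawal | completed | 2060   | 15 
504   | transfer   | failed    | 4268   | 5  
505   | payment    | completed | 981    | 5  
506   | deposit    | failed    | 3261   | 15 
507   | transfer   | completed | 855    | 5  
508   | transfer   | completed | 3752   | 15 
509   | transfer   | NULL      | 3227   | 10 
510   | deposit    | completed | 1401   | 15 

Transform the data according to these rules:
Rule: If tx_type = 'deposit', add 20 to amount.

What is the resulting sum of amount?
24634

Step 1: Count records where tx_type = 'deposit': 3
Step 2: Total bonus added: 3 × 20 = 60
Step 3: Original sum of amount: 24574
Step 4: Final sum = 24574 + 60 = 24634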